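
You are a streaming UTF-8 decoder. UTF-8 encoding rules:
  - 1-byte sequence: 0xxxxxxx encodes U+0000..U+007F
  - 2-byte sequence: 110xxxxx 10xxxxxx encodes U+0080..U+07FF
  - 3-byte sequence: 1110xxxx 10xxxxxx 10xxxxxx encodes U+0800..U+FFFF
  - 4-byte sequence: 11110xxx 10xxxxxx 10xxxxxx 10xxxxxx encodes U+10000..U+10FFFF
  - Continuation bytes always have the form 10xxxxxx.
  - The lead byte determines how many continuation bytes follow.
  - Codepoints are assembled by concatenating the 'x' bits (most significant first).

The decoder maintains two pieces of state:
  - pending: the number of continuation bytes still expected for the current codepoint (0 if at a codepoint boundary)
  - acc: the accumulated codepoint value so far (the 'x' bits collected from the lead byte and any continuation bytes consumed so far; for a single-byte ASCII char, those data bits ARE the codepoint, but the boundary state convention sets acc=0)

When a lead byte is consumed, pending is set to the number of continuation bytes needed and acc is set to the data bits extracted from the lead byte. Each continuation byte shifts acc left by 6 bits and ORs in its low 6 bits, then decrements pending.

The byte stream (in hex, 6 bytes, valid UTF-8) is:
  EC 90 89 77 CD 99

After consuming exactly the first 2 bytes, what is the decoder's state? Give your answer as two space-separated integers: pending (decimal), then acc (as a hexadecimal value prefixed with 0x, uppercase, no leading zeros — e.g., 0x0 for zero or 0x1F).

Byte[0]=EC: 3-byte lead. pending=2, acc=0xC
Byte[1]=90: continuation. acc=(acc<<6)|0x10=0x310, pending=1

Answer: 1 0x310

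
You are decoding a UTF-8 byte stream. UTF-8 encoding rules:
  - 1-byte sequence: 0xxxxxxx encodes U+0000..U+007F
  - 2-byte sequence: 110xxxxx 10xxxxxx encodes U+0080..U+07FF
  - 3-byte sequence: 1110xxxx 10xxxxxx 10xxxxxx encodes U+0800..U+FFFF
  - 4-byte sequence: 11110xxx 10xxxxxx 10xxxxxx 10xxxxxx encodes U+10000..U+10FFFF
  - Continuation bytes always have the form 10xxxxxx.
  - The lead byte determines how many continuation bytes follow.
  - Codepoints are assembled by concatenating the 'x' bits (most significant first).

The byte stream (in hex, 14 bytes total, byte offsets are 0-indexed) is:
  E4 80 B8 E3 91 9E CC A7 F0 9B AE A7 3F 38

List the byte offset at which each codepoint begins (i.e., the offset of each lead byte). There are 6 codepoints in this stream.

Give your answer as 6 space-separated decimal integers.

Byte[0]=E4: 3-byte lead, need 2 cont bytes. acc=0x4
Byte[1]=80: continuation. acc=(acc<<6)|0x00=0x100
Byte[2]=B8: continuation. acc=(acc<<6)|0x38=0x4038
Completed: cp=U+4038 (starts at byte 0)
Byte[3]=E3: 3-byte lead, need 2 cont bytes. acc=0x3
Byte[4]=91: continuation. acc=(acc<<6)|0x11=0xD1
Byte[5]=9E: continuation. acc=(acc<<6)|0x1E=0x345E
Completed: cp=U+345E (starts at byte 3)
Byte[6]=CC: 2-byte lead, need 1 cont bytes. acc=0xC
Byte[7]=A7: continuation. acc=(acc<<6)|0x27=0x327
Completed: cp=U+0327 (starts at byte 6)
Byte[8]=F0: 4-byte lead, need 3 cont bytes. acc=0x0
Byte[9]=9B: continuation. acc=(acc<<6)|0x1B=0x1B
Byte[10]=AE: continuation. acc=(acc<<6)|0x2E=0x6EE
Byte[11]=A7: continuation. acc=(acc<<6)|0x27=0x1BBA7
Completed: cp=U+1BBA7 (starts at byte 8)
Byte[12]=3F: 1-byte ASCII. cp=U+003F
Byte[13]=38: 1-byte ASCII. cp=U+0038

Answer: 0 3 6 8 12 13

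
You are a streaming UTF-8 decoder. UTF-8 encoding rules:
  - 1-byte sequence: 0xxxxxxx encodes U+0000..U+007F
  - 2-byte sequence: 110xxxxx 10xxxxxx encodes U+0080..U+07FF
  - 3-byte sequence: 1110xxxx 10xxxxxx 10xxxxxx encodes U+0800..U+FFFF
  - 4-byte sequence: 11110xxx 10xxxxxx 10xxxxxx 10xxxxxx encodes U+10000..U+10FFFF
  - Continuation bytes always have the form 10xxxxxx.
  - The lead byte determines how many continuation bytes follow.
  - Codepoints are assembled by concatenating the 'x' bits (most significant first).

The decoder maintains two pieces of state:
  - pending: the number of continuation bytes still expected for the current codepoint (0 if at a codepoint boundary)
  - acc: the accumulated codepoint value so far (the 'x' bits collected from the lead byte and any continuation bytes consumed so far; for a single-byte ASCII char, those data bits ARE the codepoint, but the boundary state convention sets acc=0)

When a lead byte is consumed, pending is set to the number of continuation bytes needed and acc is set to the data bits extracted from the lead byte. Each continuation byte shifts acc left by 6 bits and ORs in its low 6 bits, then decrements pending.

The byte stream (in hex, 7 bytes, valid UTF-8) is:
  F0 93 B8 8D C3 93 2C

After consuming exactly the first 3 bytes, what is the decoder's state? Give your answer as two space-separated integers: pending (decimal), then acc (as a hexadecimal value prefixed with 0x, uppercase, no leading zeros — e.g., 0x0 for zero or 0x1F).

Answer: 1 0x4F8

Derivation:
Byte[0]=F0: 4-byte lead. pending=3, acc=0x0
Byte[1]=93: continuation. acc=(acc<<6)|0x13=0x13, pending=2
Byte[2]=B8: continuation. acc=(acc<<6)|0x38=0x4F8, pending=1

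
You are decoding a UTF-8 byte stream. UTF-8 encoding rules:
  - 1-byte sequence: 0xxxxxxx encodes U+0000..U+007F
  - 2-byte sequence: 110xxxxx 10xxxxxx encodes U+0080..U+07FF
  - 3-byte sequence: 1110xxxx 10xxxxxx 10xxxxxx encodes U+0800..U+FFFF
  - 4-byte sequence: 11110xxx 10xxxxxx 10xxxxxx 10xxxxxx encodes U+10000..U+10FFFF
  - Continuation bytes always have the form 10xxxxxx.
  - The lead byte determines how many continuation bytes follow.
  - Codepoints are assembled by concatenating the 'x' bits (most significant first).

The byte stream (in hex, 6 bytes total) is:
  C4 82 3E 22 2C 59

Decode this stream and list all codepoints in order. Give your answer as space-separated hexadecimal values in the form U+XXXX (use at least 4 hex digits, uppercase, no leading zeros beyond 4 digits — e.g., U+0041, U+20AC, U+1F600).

Answer: U+0102 U+003E U+0022 U+002C U+0059

Derivation:
Byte[0]=C4: 2-byte lead, need 1 cont bytes. acc=0x4
Byte[1]=82: continuation. acc=(acc<<6)|0x02=0x102
Completed: cp=U+0102 (starts at byte 0)
Byte[2]=3E: 1-byte ASCII. cp=U+003E
Byte[3]=22: 1-byte ASCII. cp=U+0022
Byte[4]=2C: 1-byte ASCII. cp=U+002C
Byte[5]=59: 1-byte ASCII. cp=U+0059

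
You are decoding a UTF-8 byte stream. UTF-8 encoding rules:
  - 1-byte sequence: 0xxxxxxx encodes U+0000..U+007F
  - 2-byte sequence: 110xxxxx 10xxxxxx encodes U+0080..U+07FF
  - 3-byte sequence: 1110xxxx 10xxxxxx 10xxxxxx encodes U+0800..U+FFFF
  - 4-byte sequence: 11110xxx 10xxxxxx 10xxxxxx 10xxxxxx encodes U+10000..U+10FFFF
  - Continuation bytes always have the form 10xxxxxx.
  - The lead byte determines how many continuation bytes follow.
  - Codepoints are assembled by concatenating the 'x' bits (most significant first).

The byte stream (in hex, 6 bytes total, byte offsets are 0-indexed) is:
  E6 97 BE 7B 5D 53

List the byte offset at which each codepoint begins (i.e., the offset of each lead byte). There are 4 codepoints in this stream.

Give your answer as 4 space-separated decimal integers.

Byte[0]=E6: 3-byte lead, need 2 cont bytes. acc=0x6
Byte[1]=97: continuation. acc=(acc<<6)|0x17=0x197
Byte[2]=BE: continuation. acc=(acc<<6)|0x3E=0x65FE
Completed: cp=U+65FE (starts at byte 0)
Byte[3]=7B: 1-byte ASCII. cp=U+007B
Byte[4]=5D: 1-byte ASCII. cp=U+005D
Byte[5]=53: 1-byte ASCII. cp=U+0053

Answer: 0 3 4 5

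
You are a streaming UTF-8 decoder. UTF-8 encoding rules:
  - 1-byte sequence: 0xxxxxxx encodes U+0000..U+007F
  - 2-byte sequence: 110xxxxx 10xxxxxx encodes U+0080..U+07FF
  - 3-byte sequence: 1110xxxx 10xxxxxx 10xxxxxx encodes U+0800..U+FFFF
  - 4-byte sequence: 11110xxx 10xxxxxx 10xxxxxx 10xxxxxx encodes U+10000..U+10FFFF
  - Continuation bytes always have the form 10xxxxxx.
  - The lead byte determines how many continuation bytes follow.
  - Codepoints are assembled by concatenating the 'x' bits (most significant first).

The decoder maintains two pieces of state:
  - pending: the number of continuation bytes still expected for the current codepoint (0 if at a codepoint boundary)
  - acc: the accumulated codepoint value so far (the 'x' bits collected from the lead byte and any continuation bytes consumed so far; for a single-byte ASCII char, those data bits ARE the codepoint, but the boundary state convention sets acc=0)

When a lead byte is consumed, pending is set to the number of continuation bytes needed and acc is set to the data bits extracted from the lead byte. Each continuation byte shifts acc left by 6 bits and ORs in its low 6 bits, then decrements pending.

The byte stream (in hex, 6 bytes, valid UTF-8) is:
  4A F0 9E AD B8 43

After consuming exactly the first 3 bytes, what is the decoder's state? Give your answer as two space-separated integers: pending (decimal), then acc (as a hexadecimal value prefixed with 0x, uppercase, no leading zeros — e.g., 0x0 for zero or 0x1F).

Byte[0]=4A: 1-byte. pending=0, acc=0x0
Byte[1]=F0: 4-byte lead. pending=3, acc=0x0
Byte[2]=9E: continuation. acc=(acc<<6)|0x1E=0x1E, pending=2

Answer: 2 0x1E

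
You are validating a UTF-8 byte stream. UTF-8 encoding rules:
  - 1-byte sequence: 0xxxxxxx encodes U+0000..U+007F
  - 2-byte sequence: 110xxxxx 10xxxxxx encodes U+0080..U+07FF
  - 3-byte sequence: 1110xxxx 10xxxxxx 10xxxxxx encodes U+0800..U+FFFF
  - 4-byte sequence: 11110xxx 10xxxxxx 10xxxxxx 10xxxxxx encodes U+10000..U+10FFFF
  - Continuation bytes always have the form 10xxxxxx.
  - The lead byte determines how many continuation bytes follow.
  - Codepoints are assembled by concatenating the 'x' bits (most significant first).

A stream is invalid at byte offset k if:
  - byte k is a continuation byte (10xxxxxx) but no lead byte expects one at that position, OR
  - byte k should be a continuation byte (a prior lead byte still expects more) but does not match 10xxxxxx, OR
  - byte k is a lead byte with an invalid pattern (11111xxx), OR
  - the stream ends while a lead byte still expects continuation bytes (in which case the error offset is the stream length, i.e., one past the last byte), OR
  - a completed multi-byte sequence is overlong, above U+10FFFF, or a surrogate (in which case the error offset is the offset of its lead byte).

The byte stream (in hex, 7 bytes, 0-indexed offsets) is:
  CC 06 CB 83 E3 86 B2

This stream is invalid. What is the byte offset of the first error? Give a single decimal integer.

Answer: 1

Derivation:
Byte[0]=CC: 2-byte lead, need 1 cont bytes. acc=0xC
Byte[1]=06: expected 10xxxxxx continuation. INVALID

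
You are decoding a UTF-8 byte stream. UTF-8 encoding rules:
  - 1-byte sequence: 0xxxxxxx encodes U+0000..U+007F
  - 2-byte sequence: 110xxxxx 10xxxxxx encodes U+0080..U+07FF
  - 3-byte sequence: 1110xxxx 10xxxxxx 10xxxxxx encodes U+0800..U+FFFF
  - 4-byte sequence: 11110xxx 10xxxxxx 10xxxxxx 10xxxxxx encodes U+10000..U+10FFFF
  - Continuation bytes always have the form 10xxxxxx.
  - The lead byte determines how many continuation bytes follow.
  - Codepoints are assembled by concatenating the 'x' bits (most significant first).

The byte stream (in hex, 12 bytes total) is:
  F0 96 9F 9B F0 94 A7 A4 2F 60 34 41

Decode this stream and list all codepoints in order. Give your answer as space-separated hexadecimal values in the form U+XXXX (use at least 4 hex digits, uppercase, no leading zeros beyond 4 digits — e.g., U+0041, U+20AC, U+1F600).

Answer: U+167DB U+149E4 U+002F U+0060 U+0034 U+0041

Derivation:
Byte[0]=F0: 4-byte lead, need 3 cont bytes. acc=0x0
Byte[1]=96: continuation. acc=(acc<<6)|0x16=0x16
Byte[2]=9F: continuation. acc=(acc<<6)|0x1F=0x59F
Byte[3]=9B: continuation. acc=(acc<<6)|0x1B=0x167DB
Completed: cp=U+167DB (starts at byte 0)
Byte[4]=F0: 4-byte lead, need 3 cont bytes. acc=0x0
Byte[5]=94: continuation. acc=(acc<<6)|0x14=0x14
Byte[6]=A7: continuation. acc=(acc<<6)|0x27=0x527
Byte[7]=A4: continuation. acc=(acc<<6)|0x24=0x149E4
Completed: cp=U+149E4 (starts at byte 4)
Byte[8]=2F: 1-byte ASCII. cp=U+002F
Byte[9]=60: 1-byte ASCII. cp=U+0060
Byte[10]=34: 1-byte ASCII. cp=U+0034
Byte[11]=41: 1-byte ASCII. cp=U+0041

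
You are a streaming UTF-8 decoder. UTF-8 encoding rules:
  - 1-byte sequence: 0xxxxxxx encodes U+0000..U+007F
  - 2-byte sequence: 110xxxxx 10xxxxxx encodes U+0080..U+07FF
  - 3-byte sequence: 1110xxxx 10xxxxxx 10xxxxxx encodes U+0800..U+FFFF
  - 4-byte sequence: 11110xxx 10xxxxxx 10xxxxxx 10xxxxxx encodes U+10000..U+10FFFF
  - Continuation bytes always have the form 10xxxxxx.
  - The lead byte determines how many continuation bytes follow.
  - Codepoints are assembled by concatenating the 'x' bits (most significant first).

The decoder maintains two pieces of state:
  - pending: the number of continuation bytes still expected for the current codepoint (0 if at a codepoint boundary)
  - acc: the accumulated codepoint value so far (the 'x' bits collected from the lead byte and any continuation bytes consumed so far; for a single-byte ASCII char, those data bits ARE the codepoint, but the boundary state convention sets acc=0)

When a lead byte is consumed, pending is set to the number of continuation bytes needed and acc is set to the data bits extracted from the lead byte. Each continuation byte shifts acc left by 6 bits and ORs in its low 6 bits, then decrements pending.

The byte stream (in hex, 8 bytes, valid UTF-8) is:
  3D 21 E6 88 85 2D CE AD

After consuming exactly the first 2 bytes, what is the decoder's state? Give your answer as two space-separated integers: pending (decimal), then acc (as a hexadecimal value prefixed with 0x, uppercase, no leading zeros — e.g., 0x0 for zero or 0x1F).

Answer: 0 0x0

Derivation:
Byte[0]=3D: 1-byte. pending=0, acc=0x0
Byte[1]=21: 1-byte. pending=0, acc=0x0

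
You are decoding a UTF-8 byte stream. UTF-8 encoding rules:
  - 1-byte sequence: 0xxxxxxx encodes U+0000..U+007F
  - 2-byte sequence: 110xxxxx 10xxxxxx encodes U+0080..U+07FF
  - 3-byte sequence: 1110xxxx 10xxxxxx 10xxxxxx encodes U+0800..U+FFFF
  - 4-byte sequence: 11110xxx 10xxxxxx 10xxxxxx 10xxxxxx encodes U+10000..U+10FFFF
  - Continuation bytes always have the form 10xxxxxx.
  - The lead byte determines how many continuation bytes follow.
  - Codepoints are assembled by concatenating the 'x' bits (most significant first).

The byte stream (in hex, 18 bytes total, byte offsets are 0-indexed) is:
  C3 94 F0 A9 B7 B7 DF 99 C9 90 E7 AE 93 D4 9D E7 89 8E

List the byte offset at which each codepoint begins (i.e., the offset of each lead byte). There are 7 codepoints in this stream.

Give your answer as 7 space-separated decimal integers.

Byte[0]=C3: 2-byte lead, need 1 cont bytes. acc=0x3
Byte[1]=94: continuation. acc=(acc<<6)|0x14=0xD4
Completed: cp=U+00D4 (starts at byte 0)
Byte[2]=F0: 4-byte lead, need 3 cont bytes. acc=0x0
Byte[3]=A9: continuation. acc=(acc<<6)|0x29=0x29
Byte[4]=B7: continuation. acc=(acc<<6)|0x37=0xA77
Byte[5]=B7: continuation. acc=(acc<<6)|0x37=0x29DF7
Completed: cp=U+29DF7 (starts at byte 2)
Byte[6]=DF: 2-byte lead, need 1 cont bytes. acc=0x1F
Byte[7]=99: continuation. acc=(acc<<6)|0x19=0x7D9
Completed: cp=U+07D9 (starts at byte 6)
Byte[8]=C9: 2-byte lead, need 1 cont bytes. acc=0x9
Byte[9]=90: continuation. acc=(acc<<6)|0x10=0x250
Completed: cp=U+0250 (starts at byte 8)
Byte[10]=E7: 3-byte lead, need 2 cont bytes. acc=0x7
Byte[11]=AE: continuation. acc=(acc<<6)|0x2E=0x1EE
Byte[12]=93: continuation. acc=(acc<<6)|0x13=0x7B93
Completed: cp=U+7B93 (starts at byte 10)
Byte[13]=D4: 2-byte lead, need 1 cont bytes. acc=0x14
Byte[14]=9D: continuation. acc=(acc<<6)|0x1D=0x51D
Completed: cp=U+051D (starts at byte 13)
Byte[15]=E7: 3-byte lead, need 2 cont bytes. acc=0x7
Byte[16]=89: continuation. acc=(acc<<6)|0x09=0x1C9
Byte[17]=8E: continuation. acc=(acc<<6)|0x0E=0x724E
Completed: cp=U+724E (starts at byte 15)

Answer: 0 2 6 8 10 13 15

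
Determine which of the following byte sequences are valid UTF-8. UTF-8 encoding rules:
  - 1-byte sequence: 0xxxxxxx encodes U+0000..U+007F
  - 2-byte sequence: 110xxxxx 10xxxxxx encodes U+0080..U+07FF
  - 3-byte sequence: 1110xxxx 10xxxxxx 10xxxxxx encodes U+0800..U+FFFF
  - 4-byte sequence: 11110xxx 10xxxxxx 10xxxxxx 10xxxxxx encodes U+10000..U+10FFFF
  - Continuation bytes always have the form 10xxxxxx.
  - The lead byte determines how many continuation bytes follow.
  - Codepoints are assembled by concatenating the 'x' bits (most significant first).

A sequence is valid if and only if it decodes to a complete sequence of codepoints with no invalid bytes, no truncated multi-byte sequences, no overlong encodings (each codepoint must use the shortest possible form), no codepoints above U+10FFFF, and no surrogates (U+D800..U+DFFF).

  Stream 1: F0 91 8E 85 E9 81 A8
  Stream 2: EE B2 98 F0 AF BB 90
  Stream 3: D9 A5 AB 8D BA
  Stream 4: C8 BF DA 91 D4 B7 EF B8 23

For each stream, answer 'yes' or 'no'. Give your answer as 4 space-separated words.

Answer: yes yes no no

Derivation:
Stream 1: decodes cleanly. VALID
Stream 2: decodes cleanly. VALID
Stream 3: error at byte offset 2. INVALID
Stream 4: error at byte offset 8. INVALID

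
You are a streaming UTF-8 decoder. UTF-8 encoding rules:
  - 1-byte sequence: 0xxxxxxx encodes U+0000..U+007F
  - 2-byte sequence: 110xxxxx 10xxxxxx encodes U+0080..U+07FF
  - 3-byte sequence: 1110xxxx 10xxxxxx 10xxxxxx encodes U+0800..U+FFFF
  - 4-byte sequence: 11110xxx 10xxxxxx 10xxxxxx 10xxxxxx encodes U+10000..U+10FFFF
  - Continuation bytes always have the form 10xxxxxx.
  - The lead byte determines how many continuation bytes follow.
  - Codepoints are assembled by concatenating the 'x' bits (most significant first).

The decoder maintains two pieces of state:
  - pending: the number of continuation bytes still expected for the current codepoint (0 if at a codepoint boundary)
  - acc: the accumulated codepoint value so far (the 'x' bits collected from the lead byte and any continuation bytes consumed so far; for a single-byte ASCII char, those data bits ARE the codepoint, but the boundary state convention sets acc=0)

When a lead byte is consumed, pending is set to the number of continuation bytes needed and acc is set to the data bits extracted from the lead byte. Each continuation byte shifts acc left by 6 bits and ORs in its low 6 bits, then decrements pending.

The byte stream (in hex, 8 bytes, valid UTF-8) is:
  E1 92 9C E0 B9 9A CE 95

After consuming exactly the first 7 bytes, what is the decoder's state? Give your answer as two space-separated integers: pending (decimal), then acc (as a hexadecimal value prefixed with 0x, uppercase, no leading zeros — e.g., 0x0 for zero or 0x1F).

Byte[0]=E1: 3-byte lead. pending=2, acc=0x1
Byte[1]=92: continuation. acc=(acc<<6)|0x12=0x52, pending=1
Byte[2]=9C: continuation. acc=(acc<<6)|0x1C=0x149C, pending=0
Byte[3]=E0: 3-byte lead. pending=2, acc=0x0
Byte[4]=B9: continuation. acc=(acc<<6)|0x39=0x39, pending=1
Byte[5]=9A: continuation. acc=(acc<<6)|0x1A=0xE5A, pending=0
Byte[6]=CE: 2-byte lead. pending=1, acc=0xE

Answer: 1 0xE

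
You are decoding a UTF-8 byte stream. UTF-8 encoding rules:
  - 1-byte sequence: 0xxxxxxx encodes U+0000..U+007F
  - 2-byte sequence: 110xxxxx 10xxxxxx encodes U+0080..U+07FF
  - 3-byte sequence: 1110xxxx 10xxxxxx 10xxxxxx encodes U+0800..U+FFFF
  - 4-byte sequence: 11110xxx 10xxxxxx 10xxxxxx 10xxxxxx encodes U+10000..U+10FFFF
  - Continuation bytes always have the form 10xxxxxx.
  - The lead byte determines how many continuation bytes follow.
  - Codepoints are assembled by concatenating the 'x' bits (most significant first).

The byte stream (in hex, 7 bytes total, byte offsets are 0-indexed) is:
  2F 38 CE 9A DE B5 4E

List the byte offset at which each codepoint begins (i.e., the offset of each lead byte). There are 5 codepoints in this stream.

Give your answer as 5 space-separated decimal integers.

Answer: 0 1 2 4 6

Derivation:
Byte[0]=2F: 1-byte ASCII. cp=U+002F
Byte[1]=38: 1-byte ASCII. cp=U+0038
Byte[2]=CE: 2-byte lead, need 1 cont bytes. acc=0xE
Byte[3]=9A: continuation. acc=(acc<<6)|0x1A=0x39A
Completed: cp=U+039A (starts at byte 2)
Byte[4]=DE: 2-byte lead, need 1 cont bytes. acc=0x1E
Byte[5]=B5: continuation. acc=(acc<<6)|0x35=0x7B5
Completed: cp=U+07B5 (starts at byte 4)
Byte[6]=4E: 1-byte ASCII. cp=U+004E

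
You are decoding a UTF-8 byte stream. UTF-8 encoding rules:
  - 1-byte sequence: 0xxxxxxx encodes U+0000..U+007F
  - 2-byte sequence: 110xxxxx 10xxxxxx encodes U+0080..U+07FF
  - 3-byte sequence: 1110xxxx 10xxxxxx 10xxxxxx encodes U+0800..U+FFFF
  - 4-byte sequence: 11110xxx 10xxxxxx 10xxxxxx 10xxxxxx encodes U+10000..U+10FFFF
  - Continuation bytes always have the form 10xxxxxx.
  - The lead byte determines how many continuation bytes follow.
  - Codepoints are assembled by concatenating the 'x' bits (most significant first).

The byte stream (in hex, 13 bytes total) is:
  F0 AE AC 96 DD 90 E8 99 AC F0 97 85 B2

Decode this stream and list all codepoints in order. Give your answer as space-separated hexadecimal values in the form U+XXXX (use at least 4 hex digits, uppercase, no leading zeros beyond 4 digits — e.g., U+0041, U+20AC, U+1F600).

Answer: U+2EB16 U+0750 U+866C U+17172

Derivation:
Byte[0]=F0: 4-byte lead, need 3 cont bytes. acc=0x0
Byte[1]=AE: continuation. acc=(acc<<6)|0x2E=0x2E
Byte[2]=AC: continuation. acc=(acc<<6)|0x2C=0xBAC
Byte[3]=96: continuation. acc=(acc<<6)|0x16=0x2EB16
Completed: cp=U+2EB16 (starts at byte 0)
Byte[4]=DD: 2-byte lead, need 1 cont bytes. acc=0x1D
Byte[5]=90: continuation. acc=(acc<<6)|0x10=0x750
Completed: cp=U+0750 (starts at byte 4)
Byte[6]=E8: 3-byte lead, need 2 cont bytes. acc=0x8
Byte[7]=99: continuation. acc=(acc<<6)|0x19=0x219
Byte[8]=AC: continuation. acc=(acc<<6)|0x2C=0x866C
Completed: cp=U+866C (starts at byte 6)
Byte[9]=F0: 4-byte lead, need 3 cont bytes. acc=0x0
Byte[10]=97: continuation. acc=(acc<<6)|0x17=0x17
Byte[11]=85: continuation. acc=(acc<<6)|0x05=0x5C5
Byte[12]=B2: continuation. acc=(acc<<6)|0x32=0x17172
Completed: cp=U+17172 (starts at byte 9)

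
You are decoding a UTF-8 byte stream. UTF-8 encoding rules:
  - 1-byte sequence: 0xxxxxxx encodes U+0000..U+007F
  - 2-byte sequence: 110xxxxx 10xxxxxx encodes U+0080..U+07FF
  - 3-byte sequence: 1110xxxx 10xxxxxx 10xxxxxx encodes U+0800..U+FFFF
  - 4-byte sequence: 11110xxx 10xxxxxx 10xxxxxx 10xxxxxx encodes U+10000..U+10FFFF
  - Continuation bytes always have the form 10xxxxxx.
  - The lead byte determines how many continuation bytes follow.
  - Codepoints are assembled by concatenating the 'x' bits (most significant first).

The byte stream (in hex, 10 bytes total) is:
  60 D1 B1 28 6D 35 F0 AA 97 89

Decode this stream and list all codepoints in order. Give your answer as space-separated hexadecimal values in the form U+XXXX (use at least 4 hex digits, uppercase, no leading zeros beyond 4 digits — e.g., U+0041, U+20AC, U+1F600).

Byte[0]=60: 1-byte ASCII. cp=U+0060
Byte[1]=D1: 2-byte lead, need 1 cont bytes. acc=0x11
Byte[2]=B1: continuation. acc=(acc<<6)|0x31=0x471
Completed: cp=U+0471 (starts at byte 1)
Byte[3]=28: 1-byte ASCII. cp=U+0028
Byte[4]=6D: 1-byte ASCII. cp=U+006D
Byte[5]=35: 1-byte ASCII. cp=U+0035
Byte[6]=F0: 4-byte lead, need 3 cont bytes. acc=0x0
Byte[7]=AA: continuation. acc=(acc<<6)|0x2A=0x2A
Byte[8]=97: continuation. acc=(acc<<6)|0x17=0xA97
Byte[9]=89: continuation. acc=(acc<<6)|0x09=0x2A5C9
Completed: cp=U+2A5C9 (starts at byte 6)

Answer: U+0060 U+0471 U+0028 U+006D U+0035 U+2A5C9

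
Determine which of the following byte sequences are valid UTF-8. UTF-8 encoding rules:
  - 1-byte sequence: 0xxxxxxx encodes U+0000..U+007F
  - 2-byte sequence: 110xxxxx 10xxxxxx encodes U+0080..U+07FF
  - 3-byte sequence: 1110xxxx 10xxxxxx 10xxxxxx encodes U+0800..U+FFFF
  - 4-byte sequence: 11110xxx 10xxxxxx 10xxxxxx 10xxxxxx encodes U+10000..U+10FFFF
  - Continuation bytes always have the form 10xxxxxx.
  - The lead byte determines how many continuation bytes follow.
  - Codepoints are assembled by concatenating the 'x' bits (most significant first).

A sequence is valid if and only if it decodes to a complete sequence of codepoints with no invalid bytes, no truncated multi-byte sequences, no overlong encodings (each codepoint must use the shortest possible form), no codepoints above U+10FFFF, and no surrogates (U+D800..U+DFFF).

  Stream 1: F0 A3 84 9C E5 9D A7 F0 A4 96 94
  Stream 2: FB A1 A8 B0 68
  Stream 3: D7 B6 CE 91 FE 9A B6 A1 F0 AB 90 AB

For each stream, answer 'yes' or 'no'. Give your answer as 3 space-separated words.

Answer: yes no no

Derivation:
Stream 1: decodes cleanly. VALID
Stream 2: error at byte offset 0. INVALID
Stream 3: error at byte offset 4. INVALID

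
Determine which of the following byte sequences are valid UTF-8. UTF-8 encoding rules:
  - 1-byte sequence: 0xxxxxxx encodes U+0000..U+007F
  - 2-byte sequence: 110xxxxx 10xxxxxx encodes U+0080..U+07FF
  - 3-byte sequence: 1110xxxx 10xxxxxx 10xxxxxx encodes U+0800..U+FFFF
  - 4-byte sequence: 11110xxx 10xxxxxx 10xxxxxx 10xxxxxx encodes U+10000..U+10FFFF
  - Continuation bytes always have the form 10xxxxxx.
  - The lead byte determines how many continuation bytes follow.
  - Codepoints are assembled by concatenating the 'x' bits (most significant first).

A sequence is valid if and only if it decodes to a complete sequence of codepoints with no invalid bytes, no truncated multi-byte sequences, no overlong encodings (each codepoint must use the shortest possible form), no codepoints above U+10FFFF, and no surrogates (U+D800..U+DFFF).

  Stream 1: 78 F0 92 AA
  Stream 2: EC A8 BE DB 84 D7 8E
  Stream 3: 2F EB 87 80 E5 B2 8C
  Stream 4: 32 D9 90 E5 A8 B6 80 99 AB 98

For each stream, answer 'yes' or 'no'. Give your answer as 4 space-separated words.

Answer: no yes yes no

Derivation:
Stream 1: error at byte offset 4. INVALID
Stream 2: decodes cleanly. VALID
Stream 3: decodes cleanly. VALID
Stream 4: error at byte offset 6. INVALID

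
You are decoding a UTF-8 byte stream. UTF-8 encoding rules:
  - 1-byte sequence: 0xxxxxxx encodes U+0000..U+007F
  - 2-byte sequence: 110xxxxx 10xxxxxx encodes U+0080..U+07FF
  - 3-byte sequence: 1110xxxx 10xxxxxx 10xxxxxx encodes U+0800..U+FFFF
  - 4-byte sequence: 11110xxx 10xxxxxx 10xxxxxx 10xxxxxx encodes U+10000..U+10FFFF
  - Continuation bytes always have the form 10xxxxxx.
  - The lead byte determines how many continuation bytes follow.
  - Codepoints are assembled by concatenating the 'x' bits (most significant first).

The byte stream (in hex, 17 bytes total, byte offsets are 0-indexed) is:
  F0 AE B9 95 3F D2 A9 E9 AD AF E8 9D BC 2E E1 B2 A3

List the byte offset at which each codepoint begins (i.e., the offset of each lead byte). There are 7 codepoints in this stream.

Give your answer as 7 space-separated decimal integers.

Byte[0]=F0: 4-byte lead, need 3 cont bytes. acc=0x0
Byte[1]=AE: continuation. acc=(acc<<6)|0x2E=0x2E
Byte[2]=B9: continuation. acc=(acc<<6)|0x39=0xBB9
Byte[3]=95: continuation. acc=(acc<<6)|0x15=0x2EE55
Completed: cp=U+2EE55 (starts at byte 0)
Byte[4]=3F: 1-byte ASCII. cp=U+003F
Byte[5]=D2: 2-byte lead, need 1 cont bytes. acc=0x12
Byte[6]=A9: continuation. acc=(acc<<6)|0x29=0x4A9
Completed: cp=U+04A9 (starts at byte 5)
Byte[7]=E9: 3-byte lead, need 2 cont bytes. acc=0x9
Byte[8]=AD: continuation. acc=(acc<<6)|0x2D=0x26D
Byte[9]=AF: continuation. acc=(acc<<6)|0x2F=0x9B6F
Completed: cp=U+9B6F (starts at byte 7)
Byte[10]=E8: 3-byte lead, need 2 cont bytes. acc=0x8
Byte[11]=9D: continuation. acc=(acc<<6)|0x1D=0x21D
Byte[12]=BC: continuation. acc=(acc<<6)|0x3C=0x877C
Completed: cp=U+877C (starts at byte 10)
Byte[13]=2E: 1-byte ASCII. cp=U+002E
Byte[14]=E1: 3-byte lead, need 2 cont bytes. acc=0x1
Byte[15]=B2: continuation. acc=(acc<<6)|0x32=0x72
Byte[16]=A3: continuation. acc=(acc<<6)|0x23=0x1CA3
Completed: cp=U+1CA3 (starts at byte 14)

Answer: 0 4 5 7 10 13 14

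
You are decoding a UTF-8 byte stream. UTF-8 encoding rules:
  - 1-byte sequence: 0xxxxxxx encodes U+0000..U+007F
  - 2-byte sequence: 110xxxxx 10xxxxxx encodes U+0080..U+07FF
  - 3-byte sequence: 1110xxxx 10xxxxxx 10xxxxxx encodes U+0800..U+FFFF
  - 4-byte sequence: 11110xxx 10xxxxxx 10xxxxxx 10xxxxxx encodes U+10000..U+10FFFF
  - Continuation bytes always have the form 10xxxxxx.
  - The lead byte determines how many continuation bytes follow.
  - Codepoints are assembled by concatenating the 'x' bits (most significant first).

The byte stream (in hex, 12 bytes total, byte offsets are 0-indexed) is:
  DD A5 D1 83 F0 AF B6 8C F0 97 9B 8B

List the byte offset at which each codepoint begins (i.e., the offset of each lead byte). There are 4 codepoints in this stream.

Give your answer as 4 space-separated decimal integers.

Answer: 0 2 4 8

Derivation:
Byte[0]=DD: 2-byte lead, need 1 cont bytes. acc=0x1D
Byte[1]=A5: continuation. acc=(acc<<6)|0x25=0x765
Completed: cp=U+0765 (starts at byte 0)
Byte[2]=D1: 2-byte lead, need 1 cont bytes. acc=0x11
Byte[3]=83: continuation. acc=(acc<<6)|0x03=0x443
Completed: cp=U+0443 (starts at byte 2)
Byte[4]=F0: 4-byte lead, need 3 cont bytes. acc=0x0
Byte[5]=AF: continuation. acc=(acc<<6)|0x2F=0x2F
Byte[6]=B6: continuation. acc=(acc<<6)|0x36=0xBF6
Byte[7]=8C: continuation. acc=(acc<<6)|0x0C=0x2FD8C
Completed: cp=U+2FD8C (starts at byte 4)
Byte[8]=F0: 4-byte lead, need 3 cont bytes. acc=0x0
Byte[9]=97: continuation. acc=(acc<<6)|0x17=0x17
Byte[10]=9B: continuation. acc=(acc<<6)|0x1B=0x5DB
Byte[11]=8B: continuation. acc=(acc<<6)|0x0B=0x176CB
Completed: cp=U+176CB (starts at byte 8)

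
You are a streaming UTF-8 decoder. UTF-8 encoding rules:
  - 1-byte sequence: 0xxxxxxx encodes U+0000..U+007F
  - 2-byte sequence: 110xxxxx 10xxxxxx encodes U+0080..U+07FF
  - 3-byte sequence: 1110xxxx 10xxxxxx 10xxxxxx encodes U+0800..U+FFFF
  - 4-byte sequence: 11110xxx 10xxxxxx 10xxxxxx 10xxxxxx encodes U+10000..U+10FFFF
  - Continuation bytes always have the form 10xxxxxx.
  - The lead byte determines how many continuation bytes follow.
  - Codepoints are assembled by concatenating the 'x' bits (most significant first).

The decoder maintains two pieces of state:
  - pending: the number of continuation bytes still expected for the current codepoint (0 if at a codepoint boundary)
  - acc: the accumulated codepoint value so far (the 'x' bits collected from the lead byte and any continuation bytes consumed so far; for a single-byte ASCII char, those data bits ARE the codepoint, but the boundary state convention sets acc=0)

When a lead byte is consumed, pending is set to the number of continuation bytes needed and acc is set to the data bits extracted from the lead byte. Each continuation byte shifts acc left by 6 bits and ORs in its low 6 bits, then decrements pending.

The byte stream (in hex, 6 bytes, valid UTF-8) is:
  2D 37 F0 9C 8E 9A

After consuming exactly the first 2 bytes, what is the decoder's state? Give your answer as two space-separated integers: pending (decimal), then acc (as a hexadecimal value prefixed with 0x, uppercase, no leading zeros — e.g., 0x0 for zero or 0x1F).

Byte[0]=2D: 1-byte. pending=0, acc=0x0
Byte[1]=37: 1-byte. pending=0, acc=0x0

Answer: 0 0x0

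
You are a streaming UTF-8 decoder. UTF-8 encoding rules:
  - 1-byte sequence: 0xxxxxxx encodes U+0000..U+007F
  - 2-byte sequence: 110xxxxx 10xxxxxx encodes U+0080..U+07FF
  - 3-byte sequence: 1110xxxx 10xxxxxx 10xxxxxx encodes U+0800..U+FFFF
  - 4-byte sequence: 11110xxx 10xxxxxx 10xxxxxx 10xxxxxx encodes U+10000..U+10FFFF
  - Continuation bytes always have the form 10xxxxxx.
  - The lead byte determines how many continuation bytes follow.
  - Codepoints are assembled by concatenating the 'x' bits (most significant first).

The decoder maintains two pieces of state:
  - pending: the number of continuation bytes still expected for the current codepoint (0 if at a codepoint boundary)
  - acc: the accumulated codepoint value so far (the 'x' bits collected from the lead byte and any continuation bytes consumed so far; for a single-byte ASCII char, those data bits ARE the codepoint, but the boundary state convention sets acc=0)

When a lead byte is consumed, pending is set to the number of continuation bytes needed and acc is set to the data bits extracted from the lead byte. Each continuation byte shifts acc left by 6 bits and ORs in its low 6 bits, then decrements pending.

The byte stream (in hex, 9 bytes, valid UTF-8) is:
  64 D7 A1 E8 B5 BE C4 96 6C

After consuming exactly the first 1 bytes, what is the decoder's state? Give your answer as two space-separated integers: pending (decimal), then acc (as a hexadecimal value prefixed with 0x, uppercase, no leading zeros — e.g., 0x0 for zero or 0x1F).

Byte[0]=64: 1-byte. pending=0, acc=0x0

Answer: 0 0x0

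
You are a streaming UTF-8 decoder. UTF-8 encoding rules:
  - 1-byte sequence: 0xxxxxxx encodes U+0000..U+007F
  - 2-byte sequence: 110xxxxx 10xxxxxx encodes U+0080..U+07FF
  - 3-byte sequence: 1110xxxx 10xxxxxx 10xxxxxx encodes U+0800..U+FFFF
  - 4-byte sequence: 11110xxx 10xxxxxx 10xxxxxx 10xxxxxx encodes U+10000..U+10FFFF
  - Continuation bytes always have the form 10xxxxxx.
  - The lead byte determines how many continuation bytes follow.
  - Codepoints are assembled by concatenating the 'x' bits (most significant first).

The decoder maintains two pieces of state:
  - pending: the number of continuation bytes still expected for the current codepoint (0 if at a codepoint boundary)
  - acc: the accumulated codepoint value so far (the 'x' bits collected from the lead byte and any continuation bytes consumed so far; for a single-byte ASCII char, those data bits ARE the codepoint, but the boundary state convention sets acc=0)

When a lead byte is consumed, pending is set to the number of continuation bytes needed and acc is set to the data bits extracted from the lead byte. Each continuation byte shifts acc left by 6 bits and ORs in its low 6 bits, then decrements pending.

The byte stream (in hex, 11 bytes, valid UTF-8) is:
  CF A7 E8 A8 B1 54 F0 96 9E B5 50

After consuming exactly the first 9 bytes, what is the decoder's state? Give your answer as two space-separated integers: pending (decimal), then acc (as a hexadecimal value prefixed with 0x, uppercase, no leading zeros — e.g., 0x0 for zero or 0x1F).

Answer: 1 0x59E

Derivation:
Byte[0]=CF: 2-byte lead. pending=1, acc=0xF
Byte[1]=A7: continuation. acc=(acc<<6)|0x27=0x3E7, pending=0
Byte[2]=E8: 3-byte lead. pending=2, acc=0x8
Byte[3]=A8: continuation. acc=(acc<<6)|0x28=0x228, pending=1
Byte[4]=B1: continuation. acc=(acc<<6)|0x31=0x8A31, pending=0
Byte[5]=54: 1-byte. pending=0, acc=0x0
Byte[6]=F0: 4-byte lead. pending=3, acc=0x0
Byte[7]=96: continuation. acc=(acc<<6)|0x16=0x16, pending=2
Byte[8]=9E: continuation. acc=(acc<<6)|0x1E=0x59E, pending=1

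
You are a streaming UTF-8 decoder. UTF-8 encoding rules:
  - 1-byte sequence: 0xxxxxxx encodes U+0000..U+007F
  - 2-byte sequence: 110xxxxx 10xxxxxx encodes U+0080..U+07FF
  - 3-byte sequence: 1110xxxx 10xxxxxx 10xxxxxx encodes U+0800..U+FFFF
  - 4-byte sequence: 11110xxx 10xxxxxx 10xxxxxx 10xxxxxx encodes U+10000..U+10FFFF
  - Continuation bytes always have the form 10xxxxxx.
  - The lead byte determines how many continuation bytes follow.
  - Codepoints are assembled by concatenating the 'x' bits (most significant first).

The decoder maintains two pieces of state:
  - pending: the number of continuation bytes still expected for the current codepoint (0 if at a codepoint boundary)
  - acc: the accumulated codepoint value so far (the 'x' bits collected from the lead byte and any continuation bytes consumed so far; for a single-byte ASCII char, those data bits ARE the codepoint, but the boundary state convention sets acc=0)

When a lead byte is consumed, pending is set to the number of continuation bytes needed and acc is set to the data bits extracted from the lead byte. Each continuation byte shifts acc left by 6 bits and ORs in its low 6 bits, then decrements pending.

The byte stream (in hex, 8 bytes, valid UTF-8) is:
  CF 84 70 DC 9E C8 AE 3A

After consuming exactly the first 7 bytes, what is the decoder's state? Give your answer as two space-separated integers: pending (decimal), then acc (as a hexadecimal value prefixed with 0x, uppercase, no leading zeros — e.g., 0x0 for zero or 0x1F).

Answer: 0 0x22E

Derivation:
Byte[0]=CF: 2-byte lead. pending=1, acc=0xF
Byte[1]=84: continuation. acc=(acc<<6)|0x04=0x3C4, pending=0
Byte[2]=70: 1-byte. pending=0, acc=0x0
Byte[3]=DC: 2-byte lead. pending=1, acc=0x1C
Byte[4]=9E: continuation. acc=(acc<<6)|0x1E=0x71E, pending=0
Byte[5]=C8: 2-byte lead. pending=1, acc=0x8
Byte[6]=AE: continuation. acc=(acc<<6)|0x2E=0x22E, pending=0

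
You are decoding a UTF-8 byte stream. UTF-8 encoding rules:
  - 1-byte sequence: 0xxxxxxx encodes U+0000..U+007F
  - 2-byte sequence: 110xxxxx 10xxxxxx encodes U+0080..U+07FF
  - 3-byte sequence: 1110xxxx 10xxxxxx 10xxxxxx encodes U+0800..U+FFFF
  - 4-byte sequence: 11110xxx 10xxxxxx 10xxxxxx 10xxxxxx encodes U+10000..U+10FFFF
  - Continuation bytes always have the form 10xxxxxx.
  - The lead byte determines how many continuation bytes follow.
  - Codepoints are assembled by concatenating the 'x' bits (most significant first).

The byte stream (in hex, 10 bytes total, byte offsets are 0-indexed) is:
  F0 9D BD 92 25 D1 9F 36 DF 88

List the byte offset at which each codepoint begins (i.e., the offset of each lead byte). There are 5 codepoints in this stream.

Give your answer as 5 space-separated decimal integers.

Byte[0]=F0: 4-byte lead, need 3 cont bytes. acc=0x0
Byte[1]=9D: continuation. acc=(acc<<6)|0x1D=0x1D
Byte[2]=BD: continuation. acc=(acc<<6)|0x3D=0x77D
Byte[3]=92: continuation. acc=(acc<<6)|0x12=0x1DF52
Completed: cp=U+1DF52 (starts at byte 0)
Byte[4]=25: 1-byte ASCII. cp=U+0025
Byte[5]=D1: 2-byte lead, need 1 cont bytes. acc=0x11
Byte[6]=9F: continuation. acc=(acc<<6)|0x1F=0x45F
Completed: cp=U+045F (starts at byte 5)
Byte[7]=36: 1-byte ASCII. cp=U+0036
Byte[8]=DF: 2-byte lead, need 1 cont bytes. acc=0x1F
Byte[9]=88: continuation. acc=(acc<<6)|0x08=0x7C8
Completed: cp=U+07C8 (starts at byte 8)

Answer: 0 4 5 7 8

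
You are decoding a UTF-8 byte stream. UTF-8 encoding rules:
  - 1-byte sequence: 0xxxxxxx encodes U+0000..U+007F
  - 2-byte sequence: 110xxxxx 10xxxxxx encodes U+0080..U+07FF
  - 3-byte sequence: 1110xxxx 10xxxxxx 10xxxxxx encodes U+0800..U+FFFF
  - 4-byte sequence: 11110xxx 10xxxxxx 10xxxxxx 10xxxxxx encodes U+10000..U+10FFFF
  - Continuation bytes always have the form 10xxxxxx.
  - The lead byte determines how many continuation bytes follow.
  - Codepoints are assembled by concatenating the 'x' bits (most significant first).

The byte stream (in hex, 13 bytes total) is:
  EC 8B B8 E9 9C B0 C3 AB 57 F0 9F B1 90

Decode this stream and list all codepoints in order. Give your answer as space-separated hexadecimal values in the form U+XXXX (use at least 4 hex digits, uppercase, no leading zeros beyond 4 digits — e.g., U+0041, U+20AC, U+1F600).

Byte[0]=EC: 3-byte lead, need 2 cont bytes. acc=0xC
Byte[1]=8B: continuation. acc=(acc<<6)|0x0B=0x30B
Byte[2]=B8: continuation. acc=(acc<<6)|0x38=0xC2F8
Completed: cp=U+C2F8 (starts at byte 0)
Byte[3]=E9: 3-byte lead, need 2 cont bytes. acc=0x9
Byte[4]=9C: continuation. acc=(acc<<6)|0x1C=0x25C
Byte[5]=B0: continuation. acc=(acc<<6)|0x30=0x9730
Completed: cp=U+9730 (starts at byte 3)
Byte[6]=C3: 2-byte lead, need 1 cont bytes. acc=0x3
Byte[7]=AB: continuation. acc=(acc<<6)|0x2B=0xEB
Completed: cp=U+00EB (starts at byte 6)
Byte[8]=57: 1-byte ASCII. cp=U+0057
Byte[9]=F0: 4-byte lead, need 3 cont bytes. acc=0x0
Byte[10]=9F: continuation. acc=(acc<<6)|0x1F=0x1F
Byte[11]=B1: continuation. acc=(acc<<6)|0x31=0x7F1
Byte[12]=90: continuation. acc=(acc<<6)|0x10=0x1FC50
Completed: cp=U+1FC50 (starts at byte 9)

Answer: U+C2F8 U+9730 U+00EB U+0057 U+1FC50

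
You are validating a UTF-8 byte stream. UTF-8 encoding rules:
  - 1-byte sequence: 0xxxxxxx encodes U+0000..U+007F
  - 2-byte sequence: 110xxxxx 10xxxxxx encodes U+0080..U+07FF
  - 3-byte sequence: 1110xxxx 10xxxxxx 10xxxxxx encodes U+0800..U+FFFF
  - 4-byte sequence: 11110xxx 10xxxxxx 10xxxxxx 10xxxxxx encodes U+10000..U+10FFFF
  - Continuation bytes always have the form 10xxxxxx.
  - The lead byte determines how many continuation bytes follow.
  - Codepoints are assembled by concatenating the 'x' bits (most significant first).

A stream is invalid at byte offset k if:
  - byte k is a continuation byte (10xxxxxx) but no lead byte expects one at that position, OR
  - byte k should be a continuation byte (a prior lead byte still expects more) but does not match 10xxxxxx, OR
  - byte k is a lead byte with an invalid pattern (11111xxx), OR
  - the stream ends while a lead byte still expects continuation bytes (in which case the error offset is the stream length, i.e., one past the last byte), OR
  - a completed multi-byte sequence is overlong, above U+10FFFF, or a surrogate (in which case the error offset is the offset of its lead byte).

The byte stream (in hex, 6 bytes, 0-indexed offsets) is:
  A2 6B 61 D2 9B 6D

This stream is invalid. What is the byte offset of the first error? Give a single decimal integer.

Byte[0]=A2: INVALID lead byte (not 0xxx/110x/1110/11110)

Answer: 0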